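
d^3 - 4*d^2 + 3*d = d*(d - 3)*(d - 1)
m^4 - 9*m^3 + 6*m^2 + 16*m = m*(m - 8)*(m - 2)*(m + 1)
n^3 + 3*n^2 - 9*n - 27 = (n - 3)*(n + 3)^2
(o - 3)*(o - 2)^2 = o^3 - 7*o^2 + 16*o - 12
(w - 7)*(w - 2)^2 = w^3 - 11*w^2 + 32*w - 28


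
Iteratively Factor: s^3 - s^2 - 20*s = (s)*(s^2 - s - 20) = s*(s - 5)*(s + 4)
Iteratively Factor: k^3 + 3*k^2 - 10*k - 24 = (k - 3)*(k^2 + 6*k + 8) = (k - 3)*(k + 2)*(k + 4)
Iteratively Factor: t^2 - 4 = (t + 2)*(t - 2)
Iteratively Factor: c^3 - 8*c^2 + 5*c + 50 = (c - 5)*(c^2 - 3*c - 10) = (c - 5)^2*(c + 2)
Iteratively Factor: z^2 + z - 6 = (z - 2)*(z + 3)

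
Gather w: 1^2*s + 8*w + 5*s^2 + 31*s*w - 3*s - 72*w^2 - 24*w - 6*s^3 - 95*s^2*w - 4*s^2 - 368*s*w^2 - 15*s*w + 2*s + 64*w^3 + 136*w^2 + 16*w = -6*s^3 + s^2 + 64*w^3 + w^2*(64 - 368*s) + w*(-95*s^2 + 16*s)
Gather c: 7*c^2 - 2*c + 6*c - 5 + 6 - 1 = 7*c^2 + 4*c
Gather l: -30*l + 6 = 6 - 30*l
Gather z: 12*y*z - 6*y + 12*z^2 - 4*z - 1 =-6*y + 12*z^2 + z*(12*y - 4) - 1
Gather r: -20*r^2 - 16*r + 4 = -20*r^2 - 16*r + 4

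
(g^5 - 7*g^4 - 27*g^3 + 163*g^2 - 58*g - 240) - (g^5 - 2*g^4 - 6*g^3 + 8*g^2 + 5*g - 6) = -5*g^4 - 21*g^3 + 155*g^2 - 63*g - 234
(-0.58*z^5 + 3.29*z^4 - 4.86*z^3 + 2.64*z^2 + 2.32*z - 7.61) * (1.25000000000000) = -0.725*z^5 + 4.1125*z^4 - 6.075*z^3 + 3.3*z^2 + 2.9*z - 9.5125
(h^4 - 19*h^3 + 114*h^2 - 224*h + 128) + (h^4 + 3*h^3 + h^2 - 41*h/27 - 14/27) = 2*h^4 - 16*h^3 + 115*h^2 - 6089*h/27 + 3442/27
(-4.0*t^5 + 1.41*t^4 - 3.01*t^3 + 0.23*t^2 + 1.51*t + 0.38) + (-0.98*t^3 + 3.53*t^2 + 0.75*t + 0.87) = -4.0*t^5 + 1.41*t^4 - 3.99*t^3 + 3.76*t^2 + 2.26*t + 1.25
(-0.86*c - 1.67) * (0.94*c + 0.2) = -0.8084*c^2 - 1.7418*c - 0.334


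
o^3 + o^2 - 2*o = o*(o - 1)*(o + 2)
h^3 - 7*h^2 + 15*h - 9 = (h - 3)^2*(h - 1)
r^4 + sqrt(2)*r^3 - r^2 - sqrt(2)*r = r*(r - 1)*(r + 1)*(r + sqrt(2))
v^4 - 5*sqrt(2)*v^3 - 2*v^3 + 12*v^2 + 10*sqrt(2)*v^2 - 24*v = v*(v - 2)*(v - 3*sqrt(2))*(v - 2*sqrt(2))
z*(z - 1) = z^2 - z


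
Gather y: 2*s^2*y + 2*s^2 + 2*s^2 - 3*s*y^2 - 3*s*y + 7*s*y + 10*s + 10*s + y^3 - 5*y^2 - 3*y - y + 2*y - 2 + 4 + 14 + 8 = 4*s^2 + 20*s + y^3 + y^2*(-3*s - 5) + y*(2*s^2 + 4*s - 2) + 24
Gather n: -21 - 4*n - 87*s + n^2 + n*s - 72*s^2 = n^2 + n*(s - 4) - 72*s^2 - 87*s - 21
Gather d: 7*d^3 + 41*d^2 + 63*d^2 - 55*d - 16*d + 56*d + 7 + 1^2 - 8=7*d^3 + 104*d^2 - 15*d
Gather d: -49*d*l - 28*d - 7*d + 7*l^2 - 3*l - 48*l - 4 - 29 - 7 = d*(-49*l - 35) + 7*l^2 - 51*l - 40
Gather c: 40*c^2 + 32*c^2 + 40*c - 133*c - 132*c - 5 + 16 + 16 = 72*c^2 - 225*c + 27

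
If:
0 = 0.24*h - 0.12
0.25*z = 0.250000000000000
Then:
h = 0.50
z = 1.00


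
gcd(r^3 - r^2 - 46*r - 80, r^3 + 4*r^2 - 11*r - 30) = r^2 + 7*r + 10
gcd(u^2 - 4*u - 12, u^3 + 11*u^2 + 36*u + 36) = u + 2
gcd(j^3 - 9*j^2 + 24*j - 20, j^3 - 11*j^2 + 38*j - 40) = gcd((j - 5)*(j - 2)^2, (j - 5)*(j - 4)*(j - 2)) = j^2 - 7*j + 10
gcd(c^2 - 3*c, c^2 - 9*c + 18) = c - 3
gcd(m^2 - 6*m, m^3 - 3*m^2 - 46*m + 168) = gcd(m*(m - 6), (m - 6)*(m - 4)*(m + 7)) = m - 6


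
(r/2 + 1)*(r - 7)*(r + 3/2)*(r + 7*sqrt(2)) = r^4/2 - 7*r^3/4 + 7*sqrt(2)*r^3/2 - 49*sqrt(2)*r^2/4 - 43*r^2/4 - 301*sqrt(2)*r/4 - 21*r/2 - 147*sqrt(2)/2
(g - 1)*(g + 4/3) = g^2 + g/3 - 4/3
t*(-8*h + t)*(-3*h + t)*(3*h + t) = 72*h^3*t - 9*h^2*t^2 - 8*h*t^3 + t^4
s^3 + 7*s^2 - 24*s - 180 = (s - 5)*(s + 6)^2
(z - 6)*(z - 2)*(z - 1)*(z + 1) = z^4 - 8*z^3 + 11*z^2 + 8*z - 12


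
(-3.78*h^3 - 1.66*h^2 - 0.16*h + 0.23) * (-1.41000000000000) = 5.3298*h^3 + 2.3406*h^2 + 0.2256*h - 0.3243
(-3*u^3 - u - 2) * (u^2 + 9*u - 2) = -3*u^5 - 27*u^4 + 5*u^3 - 11*u^2 - 16*u + 4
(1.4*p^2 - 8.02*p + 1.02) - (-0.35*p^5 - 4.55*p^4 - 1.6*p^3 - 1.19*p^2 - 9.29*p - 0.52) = 0.35*p^5 + 4.55*p^4 + 1.6*p^3 + 2.59*p^2 + 1.27*p + 1.54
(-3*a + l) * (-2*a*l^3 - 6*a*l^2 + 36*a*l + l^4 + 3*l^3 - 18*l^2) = 6*a^2*l^3 + 18*a^2*l^2 - 108*a^2*l - 5*a*l^4 - 15*a*l^3 + 90*a*l^2 + l^5 + 3*l^4 - 18*l^3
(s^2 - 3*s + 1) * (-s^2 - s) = -s^4 + 2*s^3 + 2*s^2 - s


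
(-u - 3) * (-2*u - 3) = 2*u^2 + 9*u + 9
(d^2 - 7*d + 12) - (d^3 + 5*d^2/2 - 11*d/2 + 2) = -d^3 - 3*d^2/2 - 3*d/2 + 10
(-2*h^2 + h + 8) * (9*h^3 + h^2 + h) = -18*h^5 + 7*h^4 + 71*h^3 + 9*h^2 + 8*h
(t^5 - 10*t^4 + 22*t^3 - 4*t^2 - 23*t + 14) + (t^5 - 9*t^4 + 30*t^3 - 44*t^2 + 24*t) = 2*t^5 - 19*t^4 + 52*t^3 - 48*t^2 + t + 14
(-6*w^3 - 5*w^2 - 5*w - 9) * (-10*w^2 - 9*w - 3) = 60*w^5 + 104*w^4 + 113*w^3 + 150*w^2 + 96*w + 27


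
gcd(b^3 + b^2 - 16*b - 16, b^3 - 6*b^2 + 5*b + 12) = b^2 - 3*b - 4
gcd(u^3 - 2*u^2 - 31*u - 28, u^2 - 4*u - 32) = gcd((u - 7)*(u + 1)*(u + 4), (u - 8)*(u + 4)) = u + 4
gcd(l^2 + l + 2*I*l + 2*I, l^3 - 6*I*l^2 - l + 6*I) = l + 1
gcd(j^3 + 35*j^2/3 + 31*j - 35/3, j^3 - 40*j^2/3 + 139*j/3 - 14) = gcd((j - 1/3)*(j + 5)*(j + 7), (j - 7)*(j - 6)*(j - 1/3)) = j - 1/3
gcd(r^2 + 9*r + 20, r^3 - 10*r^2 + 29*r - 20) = 1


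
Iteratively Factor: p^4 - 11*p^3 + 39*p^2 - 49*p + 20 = (p - 1)*(p^3 - 10*p^2 + 29*p - 20) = (p - 4)*(p - 1)*(p^2 - 6*p + 5) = (p - 4)*(p - 1)^2*(p - 5)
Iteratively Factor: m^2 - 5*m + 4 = (m - 4)*(m - 1)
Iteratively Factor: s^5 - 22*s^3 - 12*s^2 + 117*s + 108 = (s - 4)*(s^4 + 4*s^3 - 6*s^2 - 36*s - 27) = (s - 4)*(s + 1)*(s^3 + 3*s^2 - 9*s - 27) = (s - 4)*(s + 1)*(s + 3)*(s^2 - 9) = (s - 4)*(s + 1)*(s + 3)^2*(s - 3)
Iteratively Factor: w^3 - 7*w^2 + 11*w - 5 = (w - 1)*(w^2 - 6*w + 5) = (w - 5)*(w - 1)*(w - 1)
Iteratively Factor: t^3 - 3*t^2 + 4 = (t - 2)*(t^2 - t - 2) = (t - 2)^2*(t + 1)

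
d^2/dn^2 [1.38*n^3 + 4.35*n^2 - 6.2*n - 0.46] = 8.28*n + 8.7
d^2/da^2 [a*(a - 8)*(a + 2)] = 6*a - 12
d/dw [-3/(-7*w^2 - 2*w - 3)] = 6*(-7*w - 1)/(7*w^2 + 2*w + 3)^2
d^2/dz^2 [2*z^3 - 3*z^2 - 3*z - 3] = 12*z - 6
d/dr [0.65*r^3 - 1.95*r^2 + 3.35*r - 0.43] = 1.95*r^2 - 3.9*r + 3.35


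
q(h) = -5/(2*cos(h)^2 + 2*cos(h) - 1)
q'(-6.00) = -1.07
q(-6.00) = -1.81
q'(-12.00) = -3.23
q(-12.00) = -2.37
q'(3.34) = -1.76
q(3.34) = 4.81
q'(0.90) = -17.02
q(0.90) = -4.92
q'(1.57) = -10.05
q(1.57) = 5.01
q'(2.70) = 2.51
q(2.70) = 4.26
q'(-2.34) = -1.39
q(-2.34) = 3.51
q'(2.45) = 1.88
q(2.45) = 3.69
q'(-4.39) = -1.69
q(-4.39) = 3.49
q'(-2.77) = -2.47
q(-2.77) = 4.44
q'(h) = -5*(4*sin(h)*cos(h) + 2*sin(h))/(2*cos(h)^2 + 2*cos(h) - 1)^2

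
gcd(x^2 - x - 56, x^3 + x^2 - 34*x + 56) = x + 7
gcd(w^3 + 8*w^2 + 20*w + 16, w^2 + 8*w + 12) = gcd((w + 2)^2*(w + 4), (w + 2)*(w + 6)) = w + 2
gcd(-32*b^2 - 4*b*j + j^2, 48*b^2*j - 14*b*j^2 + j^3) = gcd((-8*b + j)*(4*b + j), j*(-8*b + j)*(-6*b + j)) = 8*b - j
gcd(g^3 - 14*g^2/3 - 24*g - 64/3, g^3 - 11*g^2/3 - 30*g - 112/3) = g^2 - 6*g - 16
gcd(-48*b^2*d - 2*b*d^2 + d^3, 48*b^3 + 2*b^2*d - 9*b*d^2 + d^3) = 8*b - d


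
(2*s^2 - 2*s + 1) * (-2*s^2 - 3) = -4*s^4 + 4*s^3 - 8*s^2 + 6*s - 3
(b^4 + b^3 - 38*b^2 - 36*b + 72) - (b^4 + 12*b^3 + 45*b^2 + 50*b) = -11*b^3 - 83*b^2 - 86*b + 72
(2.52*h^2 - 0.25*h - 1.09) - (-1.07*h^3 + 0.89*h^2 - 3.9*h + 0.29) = 1.07*h^3 + 1.63*h^2 + 3.65*h - 1.38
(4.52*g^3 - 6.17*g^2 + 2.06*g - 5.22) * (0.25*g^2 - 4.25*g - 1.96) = 1.13*g^5 - 20.7525*g^4 + 17.8783*g^3 + 2.0332*g^2 + 18.1474*g + 10.2312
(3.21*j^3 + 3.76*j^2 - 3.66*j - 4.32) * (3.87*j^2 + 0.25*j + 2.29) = 12.4227*j^5 + 15.3537*j^4 - 5.8733*j^3 - 9.023*j^2 - 9.4614*j - 9.8928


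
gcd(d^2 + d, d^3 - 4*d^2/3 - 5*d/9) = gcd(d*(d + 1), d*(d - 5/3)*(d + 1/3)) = d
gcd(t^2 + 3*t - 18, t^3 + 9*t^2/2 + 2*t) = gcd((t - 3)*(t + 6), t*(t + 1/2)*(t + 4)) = 1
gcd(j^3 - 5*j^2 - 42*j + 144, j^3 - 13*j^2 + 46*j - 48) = j^2 - 11*j + 24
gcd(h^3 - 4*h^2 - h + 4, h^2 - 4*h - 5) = h + 1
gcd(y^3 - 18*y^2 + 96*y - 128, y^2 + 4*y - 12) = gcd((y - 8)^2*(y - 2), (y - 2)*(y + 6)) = y - 2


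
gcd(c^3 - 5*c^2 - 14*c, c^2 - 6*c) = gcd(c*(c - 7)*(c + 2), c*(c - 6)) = c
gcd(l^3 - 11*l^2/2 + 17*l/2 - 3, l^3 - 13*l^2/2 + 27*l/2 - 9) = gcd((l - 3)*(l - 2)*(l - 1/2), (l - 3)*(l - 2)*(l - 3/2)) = l^2 - 5*l + 6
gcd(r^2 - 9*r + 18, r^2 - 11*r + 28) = 1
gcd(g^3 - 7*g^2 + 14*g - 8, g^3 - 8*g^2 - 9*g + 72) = 1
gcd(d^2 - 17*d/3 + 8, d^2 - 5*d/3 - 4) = d - 3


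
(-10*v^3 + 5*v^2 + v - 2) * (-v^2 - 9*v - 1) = 10*v^5 + 85*v^4 - 36*v^3 - 12*v^2 + 17*v + 2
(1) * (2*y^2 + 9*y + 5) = 2*y^2 + 9*y + 5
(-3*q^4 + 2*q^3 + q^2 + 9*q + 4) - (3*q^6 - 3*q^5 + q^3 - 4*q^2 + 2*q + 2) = -3*q^6 + 3*q^5 - 3*q^4 + q^3 + 5*q^2 + 7*q + 2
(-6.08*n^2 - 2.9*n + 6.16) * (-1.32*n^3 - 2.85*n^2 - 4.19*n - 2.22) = 8.0256*n^5 + 21.156*n^4 + 25.609*n^3 + 8.0926*n^2 - 19.3724*n - 13.6752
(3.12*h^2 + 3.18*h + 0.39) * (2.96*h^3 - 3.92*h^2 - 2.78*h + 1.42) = 9.2352*h^5 - 2.8176*h^4 - 19.9848*h^3 - 5.9388*h^2 + 3.4314*h + 0.5538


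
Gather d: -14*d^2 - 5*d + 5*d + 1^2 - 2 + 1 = -14*d^2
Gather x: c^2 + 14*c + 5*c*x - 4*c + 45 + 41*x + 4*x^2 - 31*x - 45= c^2 + 10*c + 4*x^2 + x*(5*c + 10)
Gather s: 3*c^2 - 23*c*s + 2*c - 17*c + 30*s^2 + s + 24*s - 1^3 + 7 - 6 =3*c^2 - 15*c + 30*s^2 + s*(25 - 23*c)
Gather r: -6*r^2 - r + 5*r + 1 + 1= -6*r^2 + 4*r + 2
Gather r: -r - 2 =-r - 2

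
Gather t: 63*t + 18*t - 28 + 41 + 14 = 81*t + 27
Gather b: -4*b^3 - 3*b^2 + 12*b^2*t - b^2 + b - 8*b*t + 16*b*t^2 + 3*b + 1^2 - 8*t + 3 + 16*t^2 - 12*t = -4*b^3 + b^2*(12*t - 4) + b*(16*t^2 - 8*t + 4) + 16*t^2 - 20*t + 4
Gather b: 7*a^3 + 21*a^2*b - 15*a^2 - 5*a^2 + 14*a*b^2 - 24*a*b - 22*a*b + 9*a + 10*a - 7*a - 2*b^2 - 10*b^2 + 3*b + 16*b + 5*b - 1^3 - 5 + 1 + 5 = 7*a^3 - 20*a^2 + 12*a + b^2*(14*a - 12) + b*(21*a^2 - 46*a + 24)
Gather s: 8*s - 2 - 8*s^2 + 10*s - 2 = -8*s^2 + 18*s - 4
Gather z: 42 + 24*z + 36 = 24*z + 78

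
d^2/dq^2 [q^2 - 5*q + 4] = 2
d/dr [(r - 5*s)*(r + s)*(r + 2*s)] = 3*r^2 - 4*r*s - 13*s^2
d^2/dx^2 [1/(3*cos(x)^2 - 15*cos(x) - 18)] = (4*sin(x)^4 - 51*sin(x)^2 - 45*cos(x)/4 - 15*cos(3*x)/4 - 15)/(3*(sin(x)^2 + 5*cos(x) + 5)^3)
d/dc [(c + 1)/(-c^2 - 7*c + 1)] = (-c^2 - 7*c + (c + 1)*(2*c + 7) + 1)/(c^2 + 7*c - 1)^2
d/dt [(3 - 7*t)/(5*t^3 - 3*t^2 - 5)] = (-35*t^3 + 21*t^2 + 3*t*(5*t - 2)*(7*t - 3) + 35)/(-5*t^3 + 3*t^2 + 5)^2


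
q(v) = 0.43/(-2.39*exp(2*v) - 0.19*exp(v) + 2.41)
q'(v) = 0.43*(4.78*exp(2*v) + 0.19*exp(v))/(-2.39*exp(2*v) - 0.19*exp(v) + 2.41)^2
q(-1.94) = 0.18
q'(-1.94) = 0.01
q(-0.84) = 0.23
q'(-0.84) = 0.12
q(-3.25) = 0.18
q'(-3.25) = 0.00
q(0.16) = -0.39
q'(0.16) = 2.40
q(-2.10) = 0.18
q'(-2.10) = 0.01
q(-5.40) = 0.18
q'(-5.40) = 0.00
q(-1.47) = 0.19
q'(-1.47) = 0.03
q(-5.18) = 0.18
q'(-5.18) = 0.00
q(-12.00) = 0.18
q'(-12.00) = 0.00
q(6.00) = 0.00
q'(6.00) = 0.00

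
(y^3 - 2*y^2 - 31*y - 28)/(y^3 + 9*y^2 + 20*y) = (y^2 - 6*y - 7)/(y*(y + 5))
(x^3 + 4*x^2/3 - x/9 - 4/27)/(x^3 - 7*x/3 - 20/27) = (3*x - 1)/(3*x - 5)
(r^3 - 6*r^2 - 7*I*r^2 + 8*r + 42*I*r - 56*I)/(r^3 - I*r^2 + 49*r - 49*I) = (r^2 - 6*r + 8)/(r^2 + 6*I*r + 7)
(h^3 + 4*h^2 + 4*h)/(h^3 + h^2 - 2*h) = (h + 2)/(h - 1)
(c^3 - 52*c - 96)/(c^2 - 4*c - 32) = (c^2 + 8*c + 12)/(c + 4)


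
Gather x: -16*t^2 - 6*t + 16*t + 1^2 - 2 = -16*t^2 + 10*t - 1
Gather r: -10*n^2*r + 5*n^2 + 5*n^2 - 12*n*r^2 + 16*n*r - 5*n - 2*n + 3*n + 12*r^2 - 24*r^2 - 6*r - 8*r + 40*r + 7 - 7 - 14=10*n^2 - 4*n + r^2*(-12*n - 12) + r*(-10*n^2 + 16*n + 26) - 14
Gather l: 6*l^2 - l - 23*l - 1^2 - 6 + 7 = 6*l^2 - 24*l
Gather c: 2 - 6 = -4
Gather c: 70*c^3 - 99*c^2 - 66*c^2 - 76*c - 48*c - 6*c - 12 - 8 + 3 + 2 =70*c^3 - 165*c^2 - 130*c - 15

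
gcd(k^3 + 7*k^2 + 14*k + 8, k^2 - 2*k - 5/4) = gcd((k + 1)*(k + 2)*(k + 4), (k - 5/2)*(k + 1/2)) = 1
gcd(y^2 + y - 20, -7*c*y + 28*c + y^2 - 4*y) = y - 4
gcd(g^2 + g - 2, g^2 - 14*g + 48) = 1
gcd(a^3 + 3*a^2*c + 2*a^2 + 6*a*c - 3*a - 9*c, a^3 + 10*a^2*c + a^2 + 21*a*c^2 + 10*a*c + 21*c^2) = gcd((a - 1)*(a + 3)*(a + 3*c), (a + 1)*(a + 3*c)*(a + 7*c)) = a + 3*c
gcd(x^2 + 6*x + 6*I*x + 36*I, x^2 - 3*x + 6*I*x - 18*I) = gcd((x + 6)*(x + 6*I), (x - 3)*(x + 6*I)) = x + 6*I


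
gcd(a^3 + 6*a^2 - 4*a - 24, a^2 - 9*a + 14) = a - 2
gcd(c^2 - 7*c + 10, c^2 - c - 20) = c - 5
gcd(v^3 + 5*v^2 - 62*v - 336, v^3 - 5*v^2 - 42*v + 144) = v^2 - 2*v - 48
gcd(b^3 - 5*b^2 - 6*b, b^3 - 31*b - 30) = b^2 - 5*b - 6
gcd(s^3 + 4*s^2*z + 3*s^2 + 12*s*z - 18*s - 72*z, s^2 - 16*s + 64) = 1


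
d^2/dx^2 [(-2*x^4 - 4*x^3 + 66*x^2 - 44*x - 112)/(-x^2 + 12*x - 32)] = 4*(x^3 - 24*x^2 + 192*x + 298)/(x^3 - 24*x^2 + 192*x - 512)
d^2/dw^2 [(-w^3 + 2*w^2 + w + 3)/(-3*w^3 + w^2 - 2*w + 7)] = 2*(-15*w^6 - 45*w^5 + 9*w^4 - 224*w^3 - 189*w^2 - 3*w - 103)/(27*w^9 - 27*w^8 + 63*w^7 - 226*w^6 + 168*w^5 - 285*w^4 + 533*w^3 - 231*w^2 + 294*w - 343)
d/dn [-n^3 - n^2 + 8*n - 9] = -3*n^2 - 2*n + 8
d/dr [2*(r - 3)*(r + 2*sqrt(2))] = 4*r - 6 + 4*sqrt(2)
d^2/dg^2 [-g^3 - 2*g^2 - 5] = -6*g - 4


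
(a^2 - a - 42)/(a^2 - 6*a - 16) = (-a^2 + a + 42)/(-a^2 + 6*a + 16)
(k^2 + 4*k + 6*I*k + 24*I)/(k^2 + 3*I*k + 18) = (k + 4)/(k - 3*I)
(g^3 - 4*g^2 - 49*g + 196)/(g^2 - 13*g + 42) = (g^2 + 3*g - 28)/(g - 6)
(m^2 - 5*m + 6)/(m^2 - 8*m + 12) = (m - 3)/(m - 6)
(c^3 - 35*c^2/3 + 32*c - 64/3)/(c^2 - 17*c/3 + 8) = (c^2 - 9*c + 8)/(c - 3)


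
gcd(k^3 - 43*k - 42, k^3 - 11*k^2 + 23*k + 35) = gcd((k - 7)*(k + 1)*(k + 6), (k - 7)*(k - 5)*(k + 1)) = k^2 - 6*k - 7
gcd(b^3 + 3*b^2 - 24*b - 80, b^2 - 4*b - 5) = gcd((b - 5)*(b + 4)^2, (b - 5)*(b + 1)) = b - 5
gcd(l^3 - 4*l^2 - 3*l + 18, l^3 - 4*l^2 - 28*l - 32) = l + 2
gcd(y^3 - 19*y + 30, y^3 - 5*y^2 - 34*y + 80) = y^2 + 3*y - 10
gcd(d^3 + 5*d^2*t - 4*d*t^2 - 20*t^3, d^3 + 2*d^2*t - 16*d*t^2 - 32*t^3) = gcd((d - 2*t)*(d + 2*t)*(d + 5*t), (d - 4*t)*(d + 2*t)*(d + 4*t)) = d + 2*t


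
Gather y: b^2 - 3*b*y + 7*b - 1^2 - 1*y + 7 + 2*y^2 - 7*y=b^2 + 7*b + 2*y^2 + y*(-3*b - 8) + 6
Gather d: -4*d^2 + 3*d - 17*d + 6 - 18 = -4*d^2 - 14*d - 12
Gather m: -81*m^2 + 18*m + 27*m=-81*m^2 + 45*m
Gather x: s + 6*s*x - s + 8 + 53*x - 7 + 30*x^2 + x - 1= 30*x^2 + x*(6*s + 54)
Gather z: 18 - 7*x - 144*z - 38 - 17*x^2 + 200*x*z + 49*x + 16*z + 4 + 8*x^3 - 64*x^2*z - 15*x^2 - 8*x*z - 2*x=8*x^3 - 32*x^2 + 40*x + z*(-64*x^2 + 192*x - 128) - 16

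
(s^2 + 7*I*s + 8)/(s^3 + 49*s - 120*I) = (s - I)/(s^2 - 8*I*s - 15)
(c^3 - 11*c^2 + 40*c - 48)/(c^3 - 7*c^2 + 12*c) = (c - 4)/c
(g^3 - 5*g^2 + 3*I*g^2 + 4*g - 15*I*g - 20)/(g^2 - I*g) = g - 5 + 4*I - 20*I/g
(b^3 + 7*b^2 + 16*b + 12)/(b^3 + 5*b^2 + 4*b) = (b^3 + 7*b^2 + 16*b + 12)/(b*(b^2 + 5*b + 4))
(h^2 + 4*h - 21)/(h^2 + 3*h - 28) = (h - 3)/(h - 4)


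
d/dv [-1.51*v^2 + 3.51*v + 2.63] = 3.51 - 3.02*v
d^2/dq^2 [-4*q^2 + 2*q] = -8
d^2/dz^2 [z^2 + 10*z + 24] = 2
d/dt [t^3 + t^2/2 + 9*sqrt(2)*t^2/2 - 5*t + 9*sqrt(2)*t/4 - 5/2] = 3*t^2 + t + 9*sqrt(2)*t - 5 + 9*sqrt(2)/4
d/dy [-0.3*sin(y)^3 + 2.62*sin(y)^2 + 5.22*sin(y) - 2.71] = (-0.9*sin(y)^2 + 5.24*sin(y) + 5.22)*cos(y)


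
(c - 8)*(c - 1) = c^2 - 9*c + 8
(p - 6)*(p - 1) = p^2 - 7*p + 6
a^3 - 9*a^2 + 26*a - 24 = (a - 4)*(a - 3)*(a - 2)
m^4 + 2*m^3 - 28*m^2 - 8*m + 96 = (m - 4)*(m - 2)*(m + 2)*(m + 6)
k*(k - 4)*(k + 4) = k^3 - 16*k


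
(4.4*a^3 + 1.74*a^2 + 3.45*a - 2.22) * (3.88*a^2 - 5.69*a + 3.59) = 17.072*a^5 - 18.2848*a^4 + 19.2814*a^3 - 21.9975*a^2 + 25.0173*a - 7.9698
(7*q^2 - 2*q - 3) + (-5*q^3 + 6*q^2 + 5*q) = -5*q^3 + 13*q^2 + 3*q - 3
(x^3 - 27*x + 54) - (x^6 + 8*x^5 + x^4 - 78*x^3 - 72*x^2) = -x^6 - 8*x^5 - x^4 + 79*x^3 + 72*x^2 - 27*x + 54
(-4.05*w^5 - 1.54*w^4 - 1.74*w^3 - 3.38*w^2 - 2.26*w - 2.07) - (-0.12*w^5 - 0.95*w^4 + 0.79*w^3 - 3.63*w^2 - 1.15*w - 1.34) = -3.93*w^5 - 0.59*w^4 - 2.53*w^3 + 0.25*w^2 - 1.11*w - 0.73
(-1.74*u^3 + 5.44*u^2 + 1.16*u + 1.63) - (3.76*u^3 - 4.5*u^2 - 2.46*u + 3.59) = -5.5*u^3 + 9.94*u^2 + 3.62*u - 1.96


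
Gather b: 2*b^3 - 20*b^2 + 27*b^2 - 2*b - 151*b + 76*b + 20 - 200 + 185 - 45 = 2*b^3 + 7*b^2 - 77*b - 40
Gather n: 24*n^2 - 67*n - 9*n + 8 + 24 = 24*n^2 - 76*n + 32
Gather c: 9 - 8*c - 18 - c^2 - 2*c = -c^2 - 10*c - 9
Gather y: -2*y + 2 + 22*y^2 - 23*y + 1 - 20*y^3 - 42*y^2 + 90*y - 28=-20*y^3 - 20*y^2 + 65*y - 25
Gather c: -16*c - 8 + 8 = -16*c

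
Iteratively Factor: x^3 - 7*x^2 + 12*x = (x - 3)*(x^2 - 4*x) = (x - 4)*(x - 3)*(x)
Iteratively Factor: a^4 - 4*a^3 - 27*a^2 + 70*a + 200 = (a - 5)*(a^3 + a^2 - 22*a - 40) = (a - 5)*(a + 4)*(a^2 - 3*a - 10) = (a - 5)*(a + 2)*(a + 4)*(a - 5)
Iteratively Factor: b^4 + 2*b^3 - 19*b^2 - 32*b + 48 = (b - 4)*(b^3 + 6*b^2 + 5*b - 12) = (b - 4)*(b + 4)*(b^2 + 2*b - 3) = (b - 4)*(b - 1)*(b + 4)*(b + 3)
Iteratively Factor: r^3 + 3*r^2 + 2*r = (r + 1)*(r^2 + 2*r) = (r + 1)*(r + 2)*(r)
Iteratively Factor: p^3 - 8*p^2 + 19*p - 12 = (p - 3)*(p^2 - 5*p + 4) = (p - 3)*(p - 1)*(p - 4)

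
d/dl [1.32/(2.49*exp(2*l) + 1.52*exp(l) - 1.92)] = (-6.5736*exp(l) - 2.0064)*exp(l)/(2.49*exp(2*l) + 1.52*exp(l) - 1.92)^2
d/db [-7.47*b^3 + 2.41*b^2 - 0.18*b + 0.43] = -22.41*b^2 + 4.82*b - 0.18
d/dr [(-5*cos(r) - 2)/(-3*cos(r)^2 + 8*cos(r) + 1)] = (15*cos(r)^2 + 12*cos(r) - 11)*sin(r)/(3*sin(r)^2 + 8*cos(r) - 2)^2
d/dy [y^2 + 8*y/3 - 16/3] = 2*y + 8/3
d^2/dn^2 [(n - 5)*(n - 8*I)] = 2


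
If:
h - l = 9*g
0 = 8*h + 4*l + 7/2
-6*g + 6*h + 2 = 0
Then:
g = -1/48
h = -17/48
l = -1/6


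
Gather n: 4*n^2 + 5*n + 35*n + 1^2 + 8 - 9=4*n^2 + 40*n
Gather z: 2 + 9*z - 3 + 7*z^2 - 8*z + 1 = 7*z^2 + z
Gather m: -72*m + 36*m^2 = 36*m^2 - 72*m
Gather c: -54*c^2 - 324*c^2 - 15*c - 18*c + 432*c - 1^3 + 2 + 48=-378*c^2 + 399*c + 49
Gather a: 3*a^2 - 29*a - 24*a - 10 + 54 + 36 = 3*a^2 - 53*a + 80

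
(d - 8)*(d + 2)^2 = d^3 - 4*d^2 - 28*d - 32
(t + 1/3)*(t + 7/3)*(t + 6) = t^3 + 26*t^2/3 + 151*t/9 + 14/3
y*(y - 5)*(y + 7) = y^3 + 2*y^2 - 35*y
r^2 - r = r*(r - 1)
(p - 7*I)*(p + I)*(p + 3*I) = p^3 - 3*I*p^2 + 25*p + 21*I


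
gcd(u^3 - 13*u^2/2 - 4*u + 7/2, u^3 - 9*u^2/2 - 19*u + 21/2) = u^2 - 15*u/2 + 7/2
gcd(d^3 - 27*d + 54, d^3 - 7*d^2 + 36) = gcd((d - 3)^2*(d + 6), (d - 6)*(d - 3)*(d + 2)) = d - 3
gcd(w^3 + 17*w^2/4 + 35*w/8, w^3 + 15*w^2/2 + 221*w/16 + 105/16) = w + 7/4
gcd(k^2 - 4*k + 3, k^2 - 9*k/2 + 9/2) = k - 3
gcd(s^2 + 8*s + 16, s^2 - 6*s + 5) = 1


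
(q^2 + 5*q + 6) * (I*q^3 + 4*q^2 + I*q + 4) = I*q^5 + 4*q^4 + 5*I*q^4 + 20*q^3 + 7*I*q^3 + 28*q^2 + 5*I*q^2 + 20*q + 6*I*q + 24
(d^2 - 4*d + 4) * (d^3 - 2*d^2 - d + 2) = d^5 - 6*d^4 + 11*d^3 - 2*d^2 - 12*d + 8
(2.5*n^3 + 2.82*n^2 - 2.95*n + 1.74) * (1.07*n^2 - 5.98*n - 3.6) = 2.675*n^5 - 11.9326*n^4 - 29.0201*n^3 + 9.3508*n^2 + 0.2148*n - 6.264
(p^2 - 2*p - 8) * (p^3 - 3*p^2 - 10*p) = p^5 - 5*p^4 - 12*p^3 + 44*p^2 + 80*p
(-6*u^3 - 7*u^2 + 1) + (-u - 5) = -6*u^3 - 7*u^2 - u - 4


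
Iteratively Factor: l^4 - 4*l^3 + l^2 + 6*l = (l - 3)*(l^3 - l^2 - 2*l) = l*(l - 3)*(l^2 - l - 2) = l*(l - 3)*(l - 2)*(l + 1)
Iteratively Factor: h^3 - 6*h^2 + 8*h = (h)*(h^2 - 6*h + 8) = h*(h - 2)*(h - 4)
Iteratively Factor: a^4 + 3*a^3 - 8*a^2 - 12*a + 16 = (a - 2)*(a^3 + 5*a^2 + 2*a - 8) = (a - 2)*(a + 2)*(a^2 + 3*a - 4) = (a - 2)*(a - 1)*(a + 2)*(a + 4)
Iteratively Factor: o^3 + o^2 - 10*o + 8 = (o - 2)*(o^2 + 3*o - 4) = (o - 2)*(o + 4)*(o - 1)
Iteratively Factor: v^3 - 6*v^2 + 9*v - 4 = (v - 1)*(v^2 - 5*v + 4) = (v - 4)*(v - 1)*(v - 1)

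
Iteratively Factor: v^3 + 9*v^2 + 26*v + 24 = (v + 3)*(v^2 + 6*v + 8) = (v + 3)*(v + 4)*(v + 2)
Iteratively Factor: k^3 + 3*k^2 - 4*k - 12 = (k + 3)*(k^2 - 4) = (k - 2)*(k + 3)*(k + 2)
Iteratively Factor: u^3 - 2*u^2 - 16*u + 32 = (u - 2)*(u^2 - 16) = (u - 2)*(u + 4)*(u - 4)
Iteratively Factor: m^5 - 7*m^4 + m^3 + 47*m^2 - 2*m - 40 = (m - 1)*(m^4 - 6*m^3 - 5*m^2 + 42*m + 40) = (m - 1)*(m + 1)*(m^3 - 7*m^2 + 2*m + 40) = (m - 4)*(m - 1)*(m + 1)*(m^2 - 3*m - 10) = (m - 5)*(m - 4)*(m - 1)*(m + 1)*(m + 2)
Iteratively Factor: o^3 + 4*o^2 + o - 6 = (o + 2)*(o^2 + 2*o - 3) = (o - 1)*(o + 2)*(o + 3)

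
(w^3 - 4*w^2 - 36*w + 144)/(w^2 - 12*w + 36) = (w^2 + 2*w - 24)/(w - 6)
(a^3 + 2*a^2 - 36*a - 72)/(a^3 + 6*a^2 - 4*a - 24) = (a - 6)/(a - 2)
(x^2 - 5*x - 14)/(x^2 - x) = (x^2 - 5*x - 14)/(x*(x - 1))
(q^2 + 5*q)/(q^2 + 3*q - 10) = q/(q - 2)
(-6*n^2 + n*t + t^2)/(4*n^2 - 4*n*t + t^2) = (3*n + t)/(-2*n + t)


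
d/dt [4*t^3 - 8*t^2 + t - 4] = 12*t^2 - 16*t + 1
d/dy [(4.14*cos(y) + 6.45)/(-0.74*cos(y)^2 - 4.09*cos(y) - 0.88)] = (3.0636*sin(y)^2 - 9.546*cos(y) - 25.8009)*sin(y)/(0.74*cos(y)^2 + 4.09*cos(y) + 0.88)^2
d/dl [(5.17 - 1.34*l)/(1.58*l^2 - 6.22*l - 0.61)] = (2.1172*l^2 - 16.3372*l + 32.9748)/(2.4964*l^4 - 19.6552*l^3 + 36.7608*l^2 + 7.5884*l + 0.3721)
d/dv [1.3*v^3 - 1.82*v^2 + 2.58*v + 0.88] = 3.9*v^2 - 3.64*v + 2.58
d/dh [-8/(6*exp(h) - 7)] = 48*exp(h)/(6*exp(h) - 7)^2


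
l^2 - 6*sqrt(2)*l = l*(l - 6*sqrt(2))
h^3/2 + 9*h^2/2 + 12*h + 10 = (h/2 + 1)*(h + 2)*(h + 5)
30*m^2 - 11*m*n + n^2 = (-6*m + n)*(-5*m + n)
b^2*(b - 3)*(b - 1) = b^4 - 4*b^3 + 3*b^2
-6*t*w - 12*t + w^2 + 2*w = (-6*t + w)*(w + 2)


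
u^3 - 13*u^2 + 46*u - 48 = (u - 8)*(u - 3)*(u - 2)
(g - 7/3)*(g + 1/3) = g^2 - 2*g - 7/9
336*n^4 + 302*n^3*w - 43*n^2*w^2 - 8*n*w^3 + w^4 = (-8*n + w)*(-7*n + w)*(n + w)*(6*n + w)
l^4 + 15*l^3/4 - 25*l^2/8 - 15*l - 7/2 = (l - 2)*(l + 1/4)*(l + 2)*(l + 7/2)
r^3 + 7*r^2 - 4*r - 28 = (r - 2)*(r + 2)*(r + 7)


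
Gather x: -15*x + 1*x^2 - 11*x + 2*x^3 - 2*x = 2*x^3 + x^2 - 28*x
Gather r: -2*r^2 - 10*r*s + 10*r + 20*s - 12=-2*r^2 + r*(10 - 10*s) + 20*s - 12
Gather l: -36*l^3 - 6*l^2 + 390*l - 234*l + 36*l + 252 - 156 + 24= -36*l^3 - 6*l^2 + 192*l + 120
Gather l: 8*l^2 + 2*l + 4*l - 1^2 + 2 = 8*l^2 + 6*l + 1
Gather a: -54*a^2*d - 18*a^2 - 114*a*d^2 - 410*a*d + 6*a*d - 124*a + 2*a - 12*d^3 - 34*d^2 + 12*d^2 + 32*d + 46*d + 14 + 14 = a^2*(-54*d - 18) + a*(-114*d^2 - 404*d - 122) - 12*d^3 - 22*d^2 + 78*d + 28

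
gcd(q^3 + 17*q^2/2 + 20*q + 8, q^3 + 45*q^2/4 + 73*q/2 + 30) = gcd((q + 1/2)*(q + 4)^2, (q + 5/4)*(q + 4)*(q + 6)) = q + 4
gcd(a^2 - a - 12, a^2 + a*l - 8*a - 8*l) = 1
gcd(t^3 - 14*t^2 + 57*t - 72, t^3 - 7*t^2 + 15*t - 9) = t^2 - 6*t + 9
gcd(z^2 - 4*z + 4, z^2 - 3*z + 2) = z - 2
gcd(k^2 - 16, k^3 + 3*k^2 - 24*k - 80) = k + 4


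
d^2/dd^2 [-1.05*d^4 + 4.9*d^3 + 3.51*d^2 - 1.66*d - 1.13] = -12.6*d^2 + 29.4*d + 7.02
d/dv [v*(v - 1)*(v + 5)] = 3*v^2 + 8*v - 5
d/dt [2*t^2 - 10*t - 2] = 4*t - 10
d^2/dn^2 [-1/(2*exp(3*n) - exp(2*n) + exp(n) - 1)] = (-2*(6*exp(2*n) - 2*exp(n) + 1)^2*exp(n) + (18*exp(2*n) - 4*exp(n) + 1)*(2*exp(3*n) - exp(2*n) + exp(n) - 1))*exp(n)/(2*exp(3*n) - exp(2*n) + exp(n) - 1)^3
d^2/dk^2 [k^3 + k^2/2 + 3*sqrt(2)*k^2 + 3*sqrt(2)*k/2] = 6*k + 1 + 6*sqrt(2)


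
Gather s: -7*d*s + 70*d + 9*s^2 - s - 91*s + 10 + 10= 70*d + 9*s^2 + s*(-7*d - 92) + 20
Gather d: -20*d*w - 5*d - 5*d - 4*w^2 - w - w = d*(-20*w - 10) - 4*w^2 - 2*w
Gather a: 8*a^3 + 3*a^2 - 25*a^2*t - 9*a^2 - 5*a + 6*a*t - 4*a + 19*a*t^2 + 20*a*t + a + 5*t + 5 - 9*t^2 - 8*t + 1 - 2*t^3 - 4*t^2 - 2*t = 8*a^3 + a^2*(-25*t - 6) + a*(19*t^2 + 26*t - 8) - 2*t^3 - 13*t^2 - 5*t + 6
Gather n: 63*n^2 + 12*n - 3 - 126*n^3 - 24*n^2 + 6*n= -126*n^3 + 39*n^2 + 18*n - 3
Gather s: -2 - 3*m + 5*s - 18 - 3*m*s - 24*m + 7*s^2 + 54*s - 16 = -27*m + 7*s^2 + s*(59 - 3*m) - 36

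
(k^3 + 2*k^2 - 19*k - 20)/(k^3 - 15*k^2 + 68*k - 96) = (k^2 + 6*k + 5)/(k^2 - 11*k + 24)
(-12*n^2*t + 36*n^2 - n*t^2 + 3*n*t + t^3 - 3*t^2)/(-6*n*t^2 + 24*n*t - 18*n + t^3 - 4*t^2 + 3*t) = (-12*n^2 - n*t + t^2)/(-6*n*t + 6*n + t^2 - t)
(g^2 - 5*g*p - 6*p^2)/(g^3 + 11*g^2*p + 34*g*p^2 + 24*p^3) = (g - 6*p)/(g^2 + 10*g*p + 24*p^2)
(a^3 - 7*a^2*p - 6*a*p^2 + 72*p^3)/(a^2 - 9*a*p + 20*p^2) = (-a^2 + 3*a*p + 18*p^2)/(-a + 5*p)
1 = 1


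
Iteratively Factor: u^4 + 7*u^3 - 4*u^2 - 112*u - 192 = (u + 4)*(u^3 + 3*u^2 - 16*u - 48) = (u + 3)*(u + 4)*(u^2 - 16) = (u + 3)*(u + 4)^2*(u - 4)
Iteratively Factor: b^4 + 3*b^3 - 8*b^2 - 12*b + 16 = (b - 1)*(b^3 + 4*b^2 - 4*b - 16) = (b - 2)*(b - 1)*(b^2 + 6*b + 8) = (b - 2)*(b - 1)*(b + 4)*(b + 2)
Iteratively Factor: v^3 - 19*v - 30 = (v - 5)*(v^2 + 5*v + 6) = (v - 5)*(v + 2)*(v + 3)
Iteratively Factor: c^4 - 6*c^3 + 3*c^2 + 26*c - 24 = (c + 2)*(c^3 - 8*c^2 + 19*c - 12) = (c - 4)*(c + 2)*(c^2 - 4*c + 3) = (c - 4)*(c - 3)*(c + 2)*(c - 1)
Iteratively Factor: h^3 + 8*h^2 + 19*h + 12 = (h + 4)*(h^2 + 4*h + 3) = (h + 3)*(h + 4)*(h + 1)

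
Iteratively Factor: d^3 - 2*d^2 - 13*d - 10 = (d - 5)*(d^2 + 3*d + 2) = (d - 5)*(d + 1)*(d + 2)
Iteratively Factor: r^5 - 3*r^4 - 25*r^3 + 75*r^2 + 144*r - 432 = (r + 3)*(r^4 - 6*r^3 - 7*r^2 + 96*r - 144) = (r - 4)*(r + 3)*(r^3 - 2*r^2 - 15*r + 36) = (r - 4)*(r - 3)*(r + 3)*(r^2 + r - 12) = (r - 4)*(r - 3)*(r + 3)*(r + 4)*(r - 3)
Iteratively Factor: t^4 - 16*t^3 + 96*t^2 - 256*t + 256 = (t - 4)*(t^3 - 12*t^2 + 48*t - 64) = (t - 4)^2*(t^2 - 8*t + 16) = (t - 4)^3*(t - 4)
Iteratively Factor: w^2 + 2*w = (w)*(w + 2)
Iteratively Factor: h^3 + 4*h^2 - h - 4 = (h - 1)*(h^2 + 5*h + 4) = (h - 1)*(h + 4)*(h + 1)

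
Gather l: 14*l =14*l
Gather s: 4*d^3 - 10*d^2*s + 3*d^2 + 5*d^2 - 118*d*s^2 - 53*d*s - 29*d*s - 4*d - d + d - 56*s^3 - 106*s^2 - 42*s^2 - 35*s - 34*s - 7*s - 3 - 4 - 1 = 4*d^3 + 8*d^2 - 4*d - 56*s^3 + s^2*(-118*d - 148) + s*(-10*d^2 - 82*d - 76) - 8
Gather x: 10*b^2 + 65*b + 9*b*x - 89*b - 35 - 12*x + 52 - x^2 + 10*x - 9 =10*b^2 - 24*b - x^2 + x*(9*b - 2) + 8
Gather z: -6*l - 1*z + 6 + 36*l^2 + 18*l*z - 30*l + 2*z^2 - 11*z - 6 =36*l^2 - 36*l + 2*z^2 + z*(18*l - 12)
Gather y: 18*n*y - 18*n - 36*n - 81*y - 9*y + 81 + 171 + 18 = -54*n + y*(18*n - 90) + 270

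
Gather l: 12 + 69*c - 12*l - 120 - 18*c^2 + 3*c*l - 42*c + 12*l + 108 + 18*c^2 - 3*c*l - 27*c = 0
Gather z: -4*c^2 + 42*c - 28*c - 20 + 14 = -4*c^2 + 14*c - 6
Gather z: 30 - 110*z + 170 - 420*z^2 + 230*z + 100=-420*z^2 + 120*z + 300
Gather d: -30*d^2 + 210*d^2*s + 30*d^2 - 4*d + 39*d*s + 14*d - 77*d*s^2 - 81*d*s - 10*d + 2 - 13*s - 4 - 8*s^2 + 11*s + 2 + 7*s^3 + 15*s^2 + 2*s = 210*d^2*s + d*(-77*s^2 - 42*s) + 7*s^3 + 7*s^2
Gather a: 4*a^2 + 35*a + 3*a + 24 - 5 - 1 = 4*a^2 + 38*a + 18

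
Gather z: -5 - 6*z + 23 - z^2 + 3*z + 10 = -z^2 - 3*z + 28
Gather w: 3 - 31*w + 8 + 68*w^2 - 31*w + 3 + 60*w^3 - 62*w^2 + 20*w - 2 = 60*w^3 + 6*w^2 - 42*w + 12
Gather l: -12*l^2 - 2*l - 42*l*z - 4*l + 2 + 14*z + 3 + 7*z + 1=-12*l^2 + l*(-42*z - 6) + 21*z + 6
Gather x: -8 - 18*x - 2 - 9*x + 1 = -27*x - 9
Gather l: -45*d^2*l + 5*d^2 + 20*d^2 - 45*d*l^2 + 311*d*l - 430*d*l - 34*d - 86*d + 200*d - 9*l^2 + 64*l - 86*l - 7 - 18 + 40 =25*d^2 + 80*d + l^2*(-45*d - 9) + l*(-45*d^2 - 119*d - 22) + 15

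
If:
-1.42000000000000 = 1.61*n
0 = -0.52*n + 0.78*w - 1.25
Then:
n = -0.88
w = 1.01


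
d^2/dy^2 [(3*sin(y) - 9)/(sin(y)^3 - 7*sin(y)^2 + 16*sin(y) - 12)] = 6*(-2*sin(y) + cos(2*y) + 2)/(sin(y) - 2)^4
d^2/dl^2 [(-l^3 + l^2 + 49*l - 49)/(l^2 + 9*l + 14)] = -54/(l^3 + 6*l^2 + 12*l + 8)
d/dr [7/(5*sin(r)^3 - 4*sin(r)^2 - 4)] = 7*(8 - 15*sin(r))*sin(r)*cos(r)/(-5*sin(r)^3 + 4*sin(r)^2 + 4)^2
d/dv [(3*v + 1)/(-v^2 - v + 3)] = (-3*v^2 - 3*v + (2*v + 1)*(3*v + 1) + 9)/(v^2 + v - 3)^2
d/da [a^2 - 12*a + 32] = 2*a - 12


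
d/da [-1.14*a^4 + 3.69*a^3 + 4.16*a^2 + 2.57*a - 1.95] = -4.56*a^3 + 11.07*a^2 + 8.32*a + 2.57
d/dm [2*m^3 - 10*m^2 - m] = 6*m^2 - 20*m - 1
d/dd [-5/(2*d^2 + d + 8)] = 5*(4*d + 1)/(2*d^2 + d + 8)^2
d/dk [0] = 0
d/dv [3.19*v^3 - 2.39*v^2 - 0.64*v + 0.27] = 9.57*v^2 - 4.78*v - 0.64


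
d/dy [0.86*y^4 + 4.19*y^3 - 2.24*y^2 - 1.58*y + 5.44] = 3.44*y^3 + 12.57*y^2 - 4.48*y - 1.58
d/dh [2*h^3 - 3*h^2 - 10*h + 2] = 6*h^2 - 6*h - 10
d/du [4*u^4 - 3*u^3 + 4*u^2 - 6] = u*(16*u^2 - 9*u + 8)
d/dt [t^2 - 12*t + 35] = 2*t - 12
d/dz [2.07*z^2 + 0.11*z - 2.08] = 4.14*z + 0.11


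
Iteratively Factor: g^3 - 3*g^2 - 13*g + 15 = (g - 5)*(g^2 + 2*g - 3) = (g - 5)*(g + 3)*(g - 1)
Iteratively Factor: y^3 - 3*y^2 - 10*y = (y - 5)*(y^2 + 2*y) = y*(y - 5)*(y + 2)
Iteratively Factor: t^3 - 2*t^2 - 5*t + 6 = (t + 2)*(t^2 - 4*t + 3) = (t - 3)*(t + 2)*(t - 1)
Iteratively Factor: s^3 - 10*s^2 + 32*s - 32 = (s - 4)*(s^2 - 6*s + 8) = (s - 4)*(s - 2)*(s - 4)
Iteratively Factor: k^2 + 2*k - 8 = (k - 2)*(k + 4)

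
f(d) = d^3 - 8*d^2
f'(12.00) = 240.00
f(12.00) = 576.00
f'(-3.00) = 75.00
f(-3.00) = -99.00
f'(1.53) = -17.46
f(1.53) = -15.15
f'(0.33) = -4.95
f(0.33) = -0.84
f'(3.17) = -20.57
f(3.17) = -48.54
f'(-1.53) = 31.50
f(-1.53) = -22.31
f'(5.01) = -4.86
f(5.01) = -75.05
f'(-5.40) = 173.88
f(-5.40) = -390.74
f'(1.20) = -14.88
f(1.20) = -9.79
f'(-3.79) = 103.73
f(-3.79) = -169.35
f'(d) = 3*d^2 - 16*d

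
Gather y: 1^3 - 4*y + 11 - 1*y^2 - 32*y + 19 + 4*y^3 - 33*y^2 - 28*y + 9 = 4*y^3 - 34*y^2 - 64*y + 40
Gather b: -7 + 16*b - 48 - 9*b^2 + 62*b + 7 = -9*b^2 + 78*b - 48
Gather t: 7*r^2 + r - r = 7*r^2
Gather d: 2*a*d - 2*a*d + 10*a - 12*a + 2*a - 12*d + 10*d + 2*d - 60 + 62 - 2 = 0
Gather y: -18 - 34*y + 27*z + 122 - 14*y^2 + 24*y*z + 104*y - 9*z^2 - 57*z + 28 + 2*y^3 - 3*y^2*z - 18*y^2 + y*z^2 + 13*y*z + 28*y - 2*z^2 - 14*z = 2*y^3 + y^2*(-3*z - 32) + y*(z^2 + 37*z + 98) - 11*z^2 - 44*z + 132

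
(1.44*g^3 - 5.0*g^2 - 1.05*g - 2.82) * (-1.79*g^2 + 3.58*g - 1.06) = -2.5776*g^5 + 14.1052*g^4 - 17.5469*g^3 + 6.5888*g^2 - 8.9826*g + 2.9892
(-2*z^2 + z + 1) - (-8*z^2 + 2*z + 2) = 6*z^2 - z - 1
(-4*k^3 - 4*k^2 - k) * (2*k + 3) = -8*k^4 - 20*k^3 - 14*k^2 - 3*k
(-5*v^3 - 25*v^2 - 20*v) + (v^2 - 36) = -5*v^3 - 24*v^2 - 20*v - 36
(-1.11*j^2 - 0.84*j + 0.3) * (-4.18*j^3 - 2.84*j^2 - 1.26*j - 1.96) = 4.6398*j^5 + 6.6636*j^4 + 2.5302*j^3 + 2.382*j^2 + 1.2684*j - 0.588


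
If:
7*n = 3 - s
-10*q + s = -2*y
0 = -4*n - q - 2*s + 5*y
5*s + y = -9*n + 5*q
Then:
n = 3/5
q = -1/8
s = -6/5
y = -1/40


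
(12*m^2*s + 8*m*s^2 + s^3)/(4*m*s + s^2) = (12*m^2 + 8*m*s + s^2)/(4*m + s)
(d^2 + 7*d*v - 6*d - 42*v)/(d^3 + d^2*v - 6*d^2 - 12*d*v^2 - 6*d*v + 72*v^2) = (-d - 7*v)/(-d^2 - d*v + 12*v^2)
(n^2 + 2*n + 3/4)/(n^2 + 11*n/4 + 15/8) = 2*(2*n + 1)/(4*n + 5)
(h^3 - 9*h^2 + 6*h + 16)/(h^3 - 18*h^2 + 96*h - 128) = (h + 1)/(h - 8)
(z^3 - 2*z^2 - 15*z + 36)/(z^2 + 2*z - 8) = (z^2 - 6*z + 9)/(z - 2)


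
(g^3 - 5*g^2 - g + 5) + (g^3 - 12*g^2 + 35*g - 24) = 2*g^3 - 17*g^2 + 34*g - 19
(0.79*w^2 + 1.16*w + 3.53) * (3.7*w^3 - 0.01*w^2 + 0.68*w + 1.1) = 2.923*w^5 + 4.2841*w^4 + 13.5866*w^3 + 1.6225*w^2 + 3.6764*w + 3.883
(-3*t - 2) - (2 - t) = -2*t - 4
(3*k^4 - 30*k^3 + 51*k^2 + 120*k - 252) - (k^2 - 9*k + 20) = 3*k^4 - 30*k^3 + 50*k^2 + 129*k - 272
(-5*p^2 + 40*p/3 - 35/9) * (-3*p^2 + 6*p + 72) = 15*p^4 - 70*p^3 - 805*p^2/3 + 2810*p/3 - 280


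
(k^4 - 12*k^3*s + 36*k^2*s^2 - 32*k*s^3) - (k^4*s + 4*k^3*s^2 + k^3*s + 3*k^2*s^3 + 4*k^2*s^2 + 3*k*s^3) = -k^4*s + k^4 - 4*k^3*s^2 - 13*k^3*s - 3*k^2*s^3 + 32*k^2*s^2 - 35*k*s^3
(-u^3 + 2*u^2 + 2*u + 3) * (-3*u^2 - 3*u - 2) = 3*u^5 - 3*u^4 - 10*u^3 - 19*u^2 - 13*u - 6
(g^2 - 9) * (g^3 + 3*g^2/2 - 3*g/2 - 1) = g^5 + 3*g^4/2 - 21*g^3/2 - 29*g^2/2 + 27*g/2 + 9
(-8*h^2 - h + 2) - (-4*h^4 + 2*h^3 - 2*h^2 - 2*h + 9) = 4*h^4 - 2*h^3 - 6*h^2 + h - 7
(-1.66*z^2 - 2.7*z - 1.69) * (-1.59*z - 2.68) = 2.6394*z^3 + 8.7418*z^2 + 9.9231*z + 4.5292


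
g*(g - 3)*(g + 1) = g^3 - 2*g^2 - 3*g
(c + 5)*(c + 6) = c^2 + 11*c + 30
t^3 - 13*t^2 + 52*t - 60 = (t - 6)*(t - 5)*(t - 2)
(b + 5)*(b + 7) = b^2 + 12*b + 35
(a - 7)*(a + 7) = a^2 - 49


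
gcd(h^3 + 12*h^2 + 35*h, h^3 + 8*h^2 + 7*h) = h^2 + 7*h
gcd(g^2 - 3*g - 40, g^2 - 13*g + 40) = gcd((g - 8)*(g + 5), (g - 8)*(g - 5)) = g - 8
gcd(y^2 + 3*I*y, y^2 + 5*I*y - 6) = y + 3*I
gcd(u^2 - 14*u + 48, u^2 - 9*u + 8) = u - 8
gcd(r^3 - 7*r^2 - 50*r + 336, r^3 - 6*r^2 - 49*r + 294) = r^2 + r - 42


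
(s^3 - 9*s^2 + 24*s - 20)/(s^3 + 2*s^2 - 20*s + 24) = (s - 5)/(s + 6)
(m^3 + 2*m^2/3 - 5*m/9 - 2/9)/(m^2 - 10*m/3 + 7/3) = (9*m^3 + 6*m^2 - 5*m - 2)/(3*(3*m^2 - 10*m + 7))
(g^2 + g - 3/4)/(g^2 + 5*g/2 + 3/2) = (g - 1/2)/(g + 1)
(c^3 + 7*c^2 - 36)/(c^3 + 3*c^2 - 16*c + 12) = (c + 3)/(c - 1)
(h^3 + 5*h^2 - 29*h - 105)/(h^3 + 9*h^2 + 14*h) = (h^2 - 2*h - 15)/(h*(h + 2))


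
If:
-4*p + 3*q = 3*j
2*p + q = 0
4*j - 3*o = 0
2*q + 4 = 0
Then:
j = -10/3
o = -40/9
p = 1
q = -2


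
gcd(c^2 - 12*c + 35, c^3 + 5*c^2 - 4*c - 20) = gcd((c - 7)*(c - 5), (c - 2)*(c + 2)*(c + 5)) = 1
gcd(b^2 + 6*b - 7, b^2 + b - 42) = b + 7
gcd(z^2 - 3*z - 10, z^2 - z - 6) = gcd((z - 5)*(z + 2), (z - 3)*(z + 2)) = z + 2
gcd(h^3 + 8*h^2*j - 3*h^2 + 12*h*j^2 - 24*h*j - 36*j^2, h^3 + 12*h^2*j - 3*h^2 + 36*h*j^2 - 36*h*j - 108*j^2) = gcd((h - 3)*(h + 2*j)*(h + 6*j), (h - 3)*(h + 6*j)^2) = h^2 + 6*h*j - 3*h - 18*j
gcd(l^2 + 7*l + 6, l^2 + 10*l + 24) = l + 6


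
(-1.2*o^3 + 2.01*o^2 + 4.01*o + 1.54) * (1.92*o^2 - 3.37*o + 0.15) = -2.304*o^5 + 7.9032*o^4 + 0.7455*o^3 - 10.2554*o^2 - 4.5883*o + 0.231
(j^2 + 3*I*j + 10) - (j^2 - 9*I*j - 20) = 12*I*j + 30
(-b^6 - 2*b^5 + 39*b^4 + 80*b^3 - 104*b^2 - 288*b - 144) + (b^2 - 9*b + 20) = -b^6 - 2*b^5 + 39*b^4 + 80*b^3 - 103*b^2 - 297*b - 124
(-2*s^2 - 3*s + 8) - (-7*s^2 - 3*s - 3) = 5*s^2 + 11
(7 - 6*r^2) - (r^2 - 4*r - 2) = -7*r^2 + 4*r + 9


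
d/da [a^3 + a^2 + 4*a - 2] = 3*a^2 + 2*a + 4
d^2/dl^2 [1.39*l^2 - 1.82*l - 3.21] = 2.78000000000000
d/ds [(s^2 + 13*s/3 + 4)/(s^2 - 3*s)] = 2*(-11*s^2 - 12*s + 18)/(3*s^2*(s^2 - 6*s + 9))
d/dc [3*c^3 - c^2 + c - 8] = 9*c^2 - 2*c + 1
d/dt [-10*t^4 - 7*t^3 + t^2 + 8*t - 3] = -40*t^3 - 21*t^2 + 2*t + 8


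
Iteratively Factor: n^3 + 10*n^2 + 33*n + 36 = (n + 3)*(n^2 + 7*n + 12) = (n + 3)*(n + 4)*(n + 3)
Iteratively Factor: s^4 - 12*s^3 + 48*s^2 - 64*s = (s)*(s^3 - 12*s^2 + 48*s - 64) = s*(s - 4)*(s^2 - 8*s + 16) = s*(s - 4)^2*(s - 4)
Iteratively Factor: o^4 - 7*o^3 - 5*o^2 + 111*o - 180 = (o - 3)*(o^3 - 4*o^2 - 17*o + 60) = (o - 5)*(o - 3)*(o^2 + o - 12) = (o - 5)*(o - 3)^2*(o + 4)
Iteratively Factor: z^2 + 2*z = (z + 2)*(z)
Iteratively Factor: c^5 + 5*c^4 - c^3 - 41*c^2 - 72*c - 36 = (c + 1)*(c^4 + 4*c^3 - 5*c^2 - 36*c - 36) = (c + 1)*(c + 2)*(c^3 + 2*c^2 - 9*c - 18) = (c + 1)*(c + 2)^2*(c^2 - 9) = (c + 1)*(c + 2)^2*(c + 3)*(c - 3)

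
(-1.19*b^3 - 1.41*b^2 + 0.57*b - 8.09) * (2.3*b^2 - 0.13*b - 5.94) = -2.737*b^5 - 3.0883*b^4 + 8.5629*b^3 - 10.3057*b^2 - 2.3341*b + 48.0546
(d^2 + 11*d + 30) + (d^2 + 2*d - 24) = 2*d^2 + 13*d + 6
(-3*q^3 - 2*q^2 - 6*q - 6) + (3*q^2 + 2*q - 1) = -3*q^3 + q^2 - 4*q - 7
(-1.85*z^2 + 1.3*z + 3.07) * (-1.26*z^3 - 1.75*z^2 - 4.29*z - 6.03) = 2.331*z^5 + 1.5995*z^4 + 1.7933*z^3 + 0.206000000000001*z^2 - 21.0093*z - 18.5121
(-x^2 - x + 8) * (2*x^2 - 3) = -2*x^4 - 2*x^3 + 19*x^2 + 3*x - 24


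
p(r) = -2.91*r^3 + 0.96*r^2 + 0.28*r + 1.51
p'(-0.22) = -0.56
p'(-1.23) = -15.29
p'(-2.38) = -53.74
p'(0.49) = -0.88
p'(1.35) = -13.04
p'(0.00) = 0.28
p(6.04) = -602.99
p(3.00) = -67.58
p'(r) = -8.73*r^2 + 1.92*r + 0.28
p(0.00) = 1.51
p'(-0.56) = -3.53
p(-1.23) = 8.03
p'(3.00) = -72.53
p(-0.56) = 2.17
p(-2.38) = 45.51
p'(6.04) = -306.61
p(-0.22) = 1.53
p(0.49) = 1.54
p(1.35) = -3.52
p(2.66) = -45.72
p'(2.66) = -56.38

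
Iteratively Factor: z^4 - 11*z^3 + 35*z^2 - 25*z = (z - 1)*(z^3 - 10*z^2 + 25*z) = z*(z - 1)*(z^2 - 10*z + 25) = z*(z - 5)*(z - 1)*(z - 5)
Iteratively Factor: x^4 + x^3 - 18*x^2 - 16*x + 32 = (x + 4)*(x^3 - 3*x^2 - 6*x + 8) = (x - 1)*(x + 4)*(x^2 - 2*x - 8) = (x - 1)*(x + 2)*(x + 4)*(x - 4)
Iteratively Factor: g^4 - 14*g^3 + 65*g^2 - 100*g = (g - 5)*(g^3 - 9*g^2 + 20*g) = (g - 5)^2*(g^2 - 4*g) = (g - 5)^2*(g - 4)*(g)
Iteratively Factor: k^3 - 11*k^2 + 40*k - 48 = (k - 4)*(k^2 - 7*k + 12) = (k - 4)*(k - 3)*(k - 4)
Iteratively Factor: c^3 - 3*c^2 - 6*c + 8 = (c - 1)*(c^2 - 2*c - 8) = (c - 4)*(c - 1)*(c + 2)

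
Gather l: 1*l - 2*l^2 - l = -2*l^2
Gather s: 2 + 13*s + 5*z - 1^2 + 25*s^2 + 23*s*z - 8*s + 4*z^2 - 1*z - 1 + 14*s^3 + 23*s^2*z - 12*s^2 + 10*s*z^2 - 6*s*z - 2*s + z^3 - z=14*s^3 + s^2*(23*z + 13) + s*(10*z^2 + 17*z + 3) + z^3 + 4*z^2 + 3*z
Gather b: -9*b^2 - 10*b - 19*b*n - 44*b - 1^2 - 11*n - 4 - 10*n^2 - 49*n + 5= -9*b^2 + b*(-19*n - 54) - 10*n^2 - 60*n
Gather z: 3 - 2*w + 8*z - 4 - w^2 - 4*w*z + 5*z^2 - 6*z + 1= -w^2 - 2*w + 5*z^2 + z*(2 - 4*w)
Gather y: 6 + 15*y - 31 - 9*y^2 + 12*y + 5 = -9*y^2 + 27*y - 20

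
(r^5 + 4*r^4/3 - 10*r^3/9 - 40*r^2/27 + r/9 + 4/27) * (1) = r^5 + 4*r^4/3 - 10*r^3/9 - 40*r^2/27 + r/9 + 4/27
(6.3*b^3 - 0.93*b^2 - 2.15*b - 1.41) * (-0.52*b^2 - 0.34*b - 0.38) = -3.276*b^5 - 1.6584*b^4 - 0.9598*b^3 + 1.8176*b^2 + 1.2964*b + 0.5358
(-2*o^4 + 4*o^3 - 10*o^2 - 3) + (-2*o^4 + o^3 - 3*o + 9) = -4*o^4 + 5*o^3 - 10*o^2 - 3*o + 6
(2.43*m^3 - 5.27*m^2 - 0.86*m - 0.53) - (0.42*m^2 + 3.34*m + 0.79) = 2.43*m^3 - 5.69*m^2 - 4.2*m - 1.32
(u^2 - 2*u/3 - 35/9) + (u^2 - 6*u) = 2*u^2 - 20*u/3 - 35/9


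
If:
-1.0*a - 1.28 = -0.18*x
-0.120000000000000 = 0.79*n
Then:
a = 0.18*x - 1.28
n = -0.15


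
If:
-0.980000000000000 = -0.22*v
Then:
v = 4.45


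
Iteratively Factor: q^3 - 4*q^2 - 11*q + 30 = (q - 5)*(q^2 + q - 6) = (q - 5)*(q - 2)*(q + 3)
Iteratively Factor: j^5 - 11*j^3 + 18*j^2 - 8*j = (j - 1)*(j^4 + j^3 - 10*j^2 + 8*j) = (j - 1)*(j + 4)*(j^3 - 3*j^2 + 2*j) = j*(j - 1)*(j + 4)*(j^2 - 3*j + 2) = j*(j - 2)*(j - 1)*(j + 4)*(j - 1)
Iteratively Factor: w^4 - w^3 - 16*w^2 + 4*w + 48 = (w - 4)*(w^3 + 3*w^2 - 4*w - 12) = (w - 4)*(w - 2)*(w^2 + 5*w + 6) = (w - 4)*(w - 2)*(w + 3)*(w + 2)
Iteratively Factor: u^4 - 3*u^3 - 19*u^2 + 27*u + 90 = (u - 3)*(u^3 - 19*u - 30) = (u - 3)*(u + 2)*(u^2 - 2*u - 15) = (u - 3)*(u + 2)*(u + 3)*(u - 5)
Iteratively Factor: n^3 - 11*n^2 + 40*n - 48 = (n - 3)*(n^2 - 8*n + 16) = (n - 4)*(n - 3)*(n - 4)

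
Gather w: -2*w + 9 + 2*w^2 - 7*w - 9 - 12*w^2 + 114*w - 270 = -10*w^2 + 105*w - 270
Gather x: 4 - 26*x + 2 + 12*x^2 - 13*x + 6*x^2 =18*x^2 - 39*x + 6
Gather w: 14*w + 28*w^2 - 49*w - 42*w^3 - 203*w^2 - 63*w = -42*w^3 - 175*w^2 - 98*w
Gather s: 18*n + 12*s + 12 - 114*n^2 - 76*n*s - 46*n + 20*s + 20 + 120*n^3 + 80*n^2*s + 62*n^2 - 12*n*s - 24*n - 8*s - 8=120*n^3 - 52*n^2 - 52*n + s*(80*n^2 - 88*n + 24) + 24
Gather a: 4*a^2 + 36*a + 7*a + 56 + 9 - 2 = 4*a^2 + 43*a + 63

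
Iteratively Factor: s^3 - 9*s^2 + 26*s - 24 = (s - 3)*(s^2 - 6*s + 8) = (s - 3)*(s - 2)*(s - 4)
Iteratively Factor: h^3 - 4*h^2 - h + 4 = (h + 1)*(h^2 - 5*h + 4) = (h - 4)*(h + 1)*(h - 1)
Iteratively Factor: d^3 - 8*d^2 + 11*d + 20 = (d - 5)*(d^2 - 3*d - 4) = (d - 5)*(d - 4)*(d + 1)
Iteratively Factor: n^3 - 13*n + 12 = (n - 1)*(n^2 + n - 12) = (n - 1)*(n + 4)*(n - 3)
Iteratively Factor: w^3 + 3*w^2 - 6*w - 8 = (w + 1)*(w^2 + 2*w - 8) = (w + 1)*(w + 4)*(w - 2)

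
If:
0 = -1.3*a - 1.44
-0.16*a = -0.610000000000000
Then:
No Solution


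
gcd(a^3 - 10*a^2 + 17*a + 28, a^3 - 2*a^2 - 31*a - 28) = a^2 - 6*a - 7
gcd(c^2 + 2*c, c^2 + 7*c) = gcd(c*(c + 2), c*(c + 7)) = c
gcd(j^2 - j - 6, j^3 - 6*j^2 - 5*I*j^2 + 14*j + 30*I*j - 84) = 1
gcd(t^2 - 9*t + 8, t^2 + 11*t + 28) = 1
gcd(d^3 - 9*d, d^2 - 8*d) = d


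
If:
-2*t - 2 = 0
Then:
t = -1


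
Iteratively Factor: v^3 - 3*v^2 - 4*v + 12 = (v + 2)*(v^2 - 5*v + 6) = (v - 2)*(v + 2)*(v - 3)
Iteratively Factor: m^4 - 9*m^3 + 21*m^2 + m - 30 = (m + 1)*(m^3 - 10*m^2 + 31*m - 30) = (m - 5)*(m + 1)*(m^2 - 5*m + 6) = (m - 5)*(m - 2)*(m + 1)*(m - 3)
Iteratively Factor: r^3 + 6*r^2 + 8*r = (r + 4)*(r^2 + 2*r) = (r + 2)*(r + 4)*(r)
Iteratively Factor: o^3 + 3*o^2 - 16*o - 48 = (o + 3)*(o^2 - 16) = (o + 3)*(o + 4)*(o - 4)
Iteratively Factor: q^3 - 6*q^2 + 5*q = (q)*(q^2 - 6*q + 5) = q*(q - 1)*(q - 5)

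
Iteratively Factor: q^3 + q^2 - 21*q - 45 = (q + 3)*(q^2 - 2*q - 15) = (q - 5)*(q + 3)*(q + 3)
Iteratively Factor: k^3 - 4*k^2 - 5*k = (k)*(k^2 - 4*k - 5) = k*(k - 5)*(k + 1)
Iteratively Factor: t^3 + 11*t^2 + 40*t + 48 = (t + 4)*(t^2 + 7*t + 12) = (t + 4)^2*(t + 3)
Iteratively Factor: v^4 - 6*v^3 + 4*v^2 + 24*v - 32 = (v - 2)*(v^3 - 4*v^2 - 4*v + 16) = (v - 2)*(v + 2)*(v^2 - 6*v + 8) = (v - 4)*(v - 2)*(v + 2)*(v - 2)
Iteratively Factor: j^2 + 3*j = (j)*(j + 3)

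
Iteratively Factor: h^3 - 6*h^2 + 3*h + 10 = (h + 1)*(h^2 - 7*h + 10) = (h - 5)*(h + 1)*(h - 2)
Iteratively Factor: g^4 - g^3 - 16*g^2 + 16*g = (g - 4)*(g^3 + 3*g^2 - 4*g) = (g - 4)*(g - 1)*(g^2 + 4*g) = g*(g - 4)*(g - 1)*(g + 4)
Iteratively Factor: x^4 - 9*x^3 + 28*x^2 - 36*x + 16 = (x - 2)*(x^3 - 7*x^2 + 14*x - 8) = (x - 2)*(x - 1)*(x^2 - 6*x + 8) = (x - 4)*(x - 2)*(x - 1)*(x - 2)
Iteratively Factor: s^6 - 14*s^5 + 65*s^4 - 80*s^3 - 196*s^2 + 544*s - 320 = (s + 2)*(s^5 - 16*s^4 + 97*s^3 - 274*s^2 + 352*s - 160) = (s - 5)*(s + 2)*(s^4 - 11*s^3 + 42*s^2 - 64*s + 32) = (s - 5)*(s - 2)*(s + 2)*(s^3 - 9*s^2 + 24*s - 16) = (s - 5)*(s - 4)*(s - 2)*(s + 2)*(s^2 - 5*s + 4) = (s - 5)*(s - 4)*(s - 2)*(s - 1)*(s + 2)*(s - 4)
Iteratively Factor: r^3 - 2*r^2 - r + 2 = (r - 1)*(r^2 - r - 2) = (r - 2)*(r - 1)*(r + 1)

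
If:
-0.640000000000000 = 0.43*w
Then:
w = -1.49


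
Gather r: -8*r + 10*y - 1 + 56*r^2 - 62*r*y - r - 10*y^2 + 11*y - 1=56*r^2 + r*(-62*y - 9) - 10*y^2 + 21*y - 2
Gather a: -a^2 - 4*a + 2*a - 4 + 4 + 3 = -a^2 - 2*a + 3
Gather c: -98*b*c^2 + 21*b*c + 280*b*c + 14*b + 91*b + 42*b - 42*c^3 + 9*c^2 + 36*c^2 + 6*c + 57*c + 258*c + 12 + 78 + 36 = 147*b - 42*c^3 + c^2*(45 - 98*b) + c*(301*b + 321) + 126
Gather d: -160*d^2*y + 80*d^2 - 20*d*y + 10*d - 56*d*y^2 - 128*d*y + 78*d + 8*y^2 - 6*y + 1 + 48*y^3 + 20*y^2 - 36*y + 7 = d^2*(80 - 160*y) + d*(-56*y^2 - 148*y + 88) + 48*y^3 + 28*y^2 - 42*y + 8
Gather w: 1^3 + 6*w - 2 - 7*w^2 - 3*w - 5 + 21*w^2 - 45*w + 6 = 14*w^2 - 42*w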